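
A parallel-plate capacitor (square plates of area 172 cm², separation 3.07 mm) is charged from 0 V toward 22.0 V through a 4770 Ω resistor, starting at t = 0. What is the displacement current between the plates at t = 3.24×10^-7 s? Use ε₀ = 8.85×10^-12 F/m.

With C = ε₀A/d = (8.85×10^-12)(0.0172)/(3.07×10^-3) = 4.958×10^-11 F, the time constant is τ = RC = 2.365×10^-7 s, so t/τ = 1.370 and e^(−t/τ) = 0.2541.
I_d = I_cond = (V₀/R) e^(−t/τ) = (4.612×10^-3)(0.2541) = 1.17×10^-3 A.

1.17×10^-3 A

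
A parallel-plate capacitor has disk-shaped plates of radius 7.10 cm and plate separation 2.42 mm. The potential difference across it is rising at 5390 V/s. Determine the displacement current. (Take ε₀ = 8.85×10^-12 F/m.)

3.12×10^-7 A

The displacement current equals the charging current C dV/dt. With C = ε₀A/d = (8.85×10^-12)(0.01584)/(2.42×10^-3) = 5.793×10^-11 F, I_d = (5.793×10^-11)(5390) = 3.12×10^-7 A.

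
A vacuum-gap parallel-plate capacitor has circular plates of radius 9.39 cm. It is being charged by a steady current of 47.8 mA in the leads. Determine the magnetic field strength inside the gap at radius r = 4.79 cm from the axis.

By continuity the displacement current in the gap matches the conduction current: I_d = 0.0478 A.
For r < R the Ampère–Maxwell law gives B(2πr) = μ₀ I_d (r²/R²), so B = μ₀ I_d r/(2πR²) = (4π×10^-7)(0.0478)(0.0479)/(2π·0.0939²) = 5.19×10^-8 T.

5.19×10^-8 T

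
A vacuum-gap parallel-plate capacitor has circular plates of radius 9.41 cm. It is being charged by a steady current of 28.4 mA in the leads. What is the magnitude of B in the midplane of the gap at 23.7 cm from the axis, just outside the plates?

By continuity the displacement current in the gap matches the conduction current: I_d = 0.0284 A.
For r ≥ R the full I_d is enclosed: B = μ₀ I_d/(2πr) = (4π×10^-7)(0.0284)/(2π·0.237) = 2.40×10^-8 T.

2.40×10^-8 T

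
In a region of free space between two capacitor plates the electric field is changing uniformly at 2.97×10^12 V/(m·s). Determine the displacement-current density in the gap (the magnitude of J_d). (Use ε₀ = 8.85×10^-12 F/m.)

26.3 A/m²

J_d = ε₀ ∂E/∂t, so J_d = 26.3 A/m².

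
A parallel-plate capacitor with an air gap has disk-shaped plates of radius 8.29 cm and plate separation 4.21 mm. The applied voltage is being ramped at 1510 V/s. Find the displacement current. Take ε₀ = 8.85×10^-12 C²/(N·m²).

6.85×10^-8 A

C = ε₀A/d = (8.85×10^-12)(0.02159)/(4.21×10^-3) = 4.539×10^-11 F.
I_d = C dV/dt = (4.539×10^-11)(1510) = 6.85×10^-8 A.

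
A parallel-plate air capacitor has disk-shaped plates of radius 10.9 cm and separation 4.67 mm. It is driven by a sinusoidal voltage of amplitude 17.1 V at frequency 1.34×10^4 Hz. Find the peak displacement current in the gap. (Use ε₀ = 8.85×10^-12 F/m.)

The displacement current equals the conduction current C dV/dt, which peaks at C V₀ ω.
With C = ε₀A/d = (8.85×10^-12)(0.03733)/(4.67×10^-3) = 7.074×10^-11 F and ω = 2πf = 8.419×10^4 rad/s, I_d,max = (7.074×10^-11)(17.1)(8.419×10^4) = 1.02×10^-4 A.

1.02×10^-4 A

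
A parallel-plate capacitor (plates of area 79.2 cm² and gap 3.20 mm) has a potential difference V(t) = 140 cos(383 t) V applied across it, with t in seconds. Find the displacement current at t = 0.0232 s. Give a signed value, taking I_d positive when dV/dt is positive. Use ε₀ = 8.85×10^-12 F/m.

dV/dt = (140)(383)·−sin(8.8856) = -2.753×10^4 V/s.
I_d = C dV/dt with C = ε₀A/d = (8.85×10^-12)(7.92×10^-3)/(3.20×10^-3) = 2.190×10^-11 F, so I_d = (2.190×10^-11)(-2.753×10^4) = -6.03×10^-7 A.

-6.03×10^-7 A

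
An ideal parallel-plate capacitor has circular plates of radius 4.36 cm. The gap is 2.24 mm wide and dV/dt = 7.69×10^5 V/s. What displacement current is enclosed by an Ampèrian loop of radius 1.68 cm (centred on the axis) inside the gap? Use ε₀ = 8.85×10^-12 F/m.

With E = V/d, dE/dt = 3.433×10^8 V/(m·s) and πR² = 5.972×10^-3 m², giving I_d = ε₀ πR² dE/dt = 1.814×10^-5 A.
The field is uniform, so I_d,enc = I_d (r/R)² = (1.814×10^-5)(1.68/4.36)² = 2.69×10^-6 A.

2.69×10^-6 A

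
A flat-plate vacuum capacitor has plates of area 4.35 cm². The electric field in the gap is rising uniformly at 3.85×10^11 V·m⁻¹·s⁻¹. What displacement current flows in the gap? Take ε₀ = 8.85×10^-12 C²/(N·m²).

1.48×10^-3 A

With a uniform field, Φ_E = EA, so I_d = ε₀ A dE/dt = 1.48×10^-3 A.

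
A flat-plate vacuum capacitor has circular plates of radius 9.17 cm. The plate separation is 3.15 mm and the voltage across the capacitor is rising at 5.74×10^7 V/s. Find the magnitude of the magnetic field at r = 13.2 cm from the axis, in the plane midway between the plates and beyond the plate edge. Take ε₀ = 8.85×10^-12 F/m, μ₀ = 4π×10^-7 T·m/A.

6.45×10^-9 T

With E = V/d, dE/dt = 1.822×10^10 V/(m·s) and πR² = 0.02642 m², giving I_d = ε₀ πR² dE/dt = 4.260×10^-3 A.
Outside the plates the loop encloses all of I_d, so B·2πr = μ₀ I_d and B = 6.45×10^-9 T.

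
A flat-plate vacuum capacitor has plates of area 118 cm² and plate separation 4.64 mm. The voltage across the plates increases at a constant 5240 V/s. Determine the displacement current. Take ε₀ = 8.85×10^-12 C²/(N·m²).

1.18×10^-7 A

The displacement current equals the charging current C dV/dt. With C = ε₀A/d = (8.85×10^-12)(0.0118)/(4.64×10^-3) = 2.251×10^-11 F, I_d = (2.251×10^-11)(5240) = 1.18×10^-7 A.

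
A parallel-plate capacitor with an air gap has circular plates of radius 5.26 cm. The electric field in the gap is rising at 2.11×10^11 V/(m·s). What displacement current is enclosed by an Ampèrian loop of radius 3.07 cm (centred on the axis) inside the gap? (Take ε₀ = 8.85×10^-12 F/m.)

5.53×10^-3 A

Through the whole plate area (πR² = 8.692×10^-3 m²), I_d = ε₀ πR² dE/dt = 0.01623 A.
Through an area πr² the displacement current is I_d·(πr²/πR²) = I_d (r/R)² = 5.53×10^-3 A.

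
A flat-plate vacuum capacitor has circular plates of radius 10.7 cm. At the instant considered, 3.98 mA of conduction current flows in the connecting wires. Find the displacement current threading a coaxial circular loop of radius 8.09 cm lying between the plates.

2.28×10^-3 A

No conduction current crosses the gap, so I_d there equals the 3.98×10^-3 A in the leads.
Through an area πr² the displacement current is I_d·(πr²/πR²) = I_d (r/R)² = 2.28×10^-3 A.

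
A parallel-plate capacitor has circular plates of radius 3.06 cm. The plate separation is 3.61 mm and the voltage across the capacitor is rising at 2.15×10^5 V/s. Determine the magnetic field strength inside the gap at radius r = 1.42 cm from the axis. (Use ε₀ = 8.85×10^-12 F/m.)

4.70×10^-12 T

dE/dt = (dV/dt)/d = 5.956×10^7 V/(m·s); I_d = ε₀(πR²)(dE/dt) = (8.85×10^-12)(2.942×10^-3)(5.956×10^7) = 1.551×10^-6 A.
∮B·dl = μ₀ I_d,enc with I_d,enc = I_d r²/R² = 3.340×10^-7 A; so B = μ₀ I_d,enc/(2πr) = 4.70×10^-12 T.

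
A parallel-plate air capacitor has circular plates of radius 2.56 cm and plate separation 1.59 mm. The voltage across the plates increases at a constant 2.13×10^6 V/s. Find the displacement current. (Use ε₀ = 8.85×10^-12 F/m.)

The field between the plates is E = V/d, so dE/dt = (2.13×10^6)/(1.59×10^-3 m) = 1.340×10^9 V/(m·s).
I_d = ε₀ A (dE/dt) = (8.85×10^-12)(2.059×10^-3)(1.340×10^9) = 2.44×10^-5 A.

2.44×10^-5 A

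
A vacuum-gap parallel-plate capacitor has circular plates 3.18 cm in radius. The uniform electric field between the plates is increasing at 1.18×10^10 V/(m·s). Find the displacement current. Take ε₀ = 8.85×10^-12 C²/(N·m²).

3.32×10^-4 A

With a uniform field, Φ_E = EA, so I_d = ε₀ A dE/dt = 3.32×10^-4 A.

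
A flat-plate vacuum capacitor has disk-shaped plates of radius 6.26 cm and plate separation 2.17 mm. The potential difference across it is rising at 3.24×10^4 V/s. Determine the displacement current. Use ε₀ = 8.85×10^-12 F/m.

E = V/d so dE/dt = (dV/dt)/d = 1.493×10^7 V/(m·s), and I_d = ε₀ A dE/dt = (8.85×10^-12)(0.01231)(1.493×10^7) = 1.63×10^-6 A.

1.63×10^-6 A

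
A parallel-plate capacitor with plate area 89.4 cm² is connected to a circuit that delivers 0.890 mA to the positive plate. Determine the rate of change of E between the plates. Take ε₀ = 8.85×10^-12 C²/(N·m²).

1.12×10^10 V/(m·s)

The displacement current between the plates equals the conduction current, I_d = 0.890 mA.
Since I_d = ε₀ A dE/dt, dE/dt = I_d/(ε₀A) = (8.90×10^-4)/((8.85×10^-12)(8.94×10^-3)) = 1.12×10^10 V/(m·s).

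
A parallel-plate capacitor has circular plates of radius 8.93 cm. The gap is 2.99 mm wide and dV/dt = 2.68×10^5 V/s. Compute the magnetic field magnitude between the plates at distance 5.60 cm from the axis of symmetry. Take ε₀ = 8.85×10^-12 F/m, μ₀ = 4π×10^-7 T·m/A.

2.79×10^-11 T

I_d = C dV/dt with C = ε₀πR²/d = 7.414×10^-11 F, so I_d = (7.414×10^-11)(2.68×10^5) = 1.987×10^-5 A.
For r < R the Ampère–Maxwell law gives B(2πr) = μ₀ I_d (r²/R²), so B = μ₀ I_d r/(2πR²) = (4π×10^-7)(1.987×10^-5)(0.0560)/(2π·0.0893²) = 2.79×10^-11 T.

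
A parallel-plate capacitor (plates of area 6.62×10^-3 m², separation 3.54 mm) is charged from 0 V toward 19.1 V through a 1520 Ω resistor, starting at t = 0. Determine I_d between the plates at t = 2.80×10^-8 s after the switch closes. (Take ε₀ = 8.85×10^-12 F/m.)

4.13×10^-3 A

C = ε₀A/d = (8.85×10^-12)(6.62×10^-3)/(3.54×10^-3) = 1.655×10^-11 F and τ = RC = 2.516×10^-8 s. I_d in the gap equals the RC charging current.
I_d(t) = (V₀/R) e^(−t/τ) = 0.01257 · e^(−1.113) = 4.13×10^-3 A.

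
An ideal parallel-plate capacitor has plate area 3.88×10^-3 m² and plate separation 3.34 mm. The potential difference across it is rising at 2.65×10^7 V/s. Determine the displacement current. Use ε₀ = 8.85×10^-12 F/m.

2.72×10^-4 A

E = V/d so dE/dt = (dV/dt)/d = 7.934×10^9 V/(m·s), and I_d = ε₀ A dE/dt = (8.85×10^-12)(3.88×10^-3)(7.934×10^9) = 2.72×10^-4 A.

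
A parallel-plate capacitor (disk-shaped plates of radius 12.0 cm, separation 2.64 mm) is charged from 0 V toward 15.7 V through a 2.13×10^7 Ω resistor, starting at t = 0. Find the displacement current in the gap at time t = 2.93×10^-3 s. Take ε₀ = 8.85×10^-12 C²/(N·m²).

C = ε₀A/d = (8.85×10^-12)(0.04524)/(2.64×10^-3) = 1.517×10^-10 F and τ = RC = 3.231×10^-3 s. I_d in the gap equals the RC charging current.
I_d(t) = (V₀/R) e^(−t/τ) = 7.371×10^-7 · e^(−0.9068) = 2.98×10^-7 A.

2.98×10^-7 A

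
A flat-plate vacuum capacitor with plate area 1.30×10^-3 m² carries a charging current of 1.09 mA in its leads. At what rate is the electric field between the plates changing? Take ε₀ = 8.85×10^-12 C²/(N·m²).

9.47×10^10 V/(m·s)

The displacement current between the plates equals the conduction current, I_d = 1.09 mA.
Then dE/dt = I_d/(ε₀A) = 9.47×10^10 V/(m·s).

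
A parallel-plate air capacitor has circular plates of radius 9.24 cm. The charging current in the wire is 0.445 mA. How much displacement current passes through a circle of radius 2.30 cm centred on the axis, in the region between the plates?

2.76×10^-5 A

Between the plates the displacement current equals the wire current: I_d = 0.445 mA = 4.45×10^-4 A.
Through an area πr² the displacement current is I_d·(πr²/πR²) = I_d (r/R)² = 2.76×10^-5 A.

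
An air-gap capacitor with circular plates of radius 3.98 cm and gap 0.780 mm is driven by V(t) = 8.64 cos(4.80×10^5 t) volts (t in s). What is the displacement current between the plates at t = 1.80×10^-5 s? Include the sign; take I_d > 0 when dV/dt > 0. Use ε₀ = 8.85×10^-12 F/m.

-1.65×10^-4 A

dE/dt = (V₀ω/d)·−sin(ωt) with ωt = 8.64 rad: (8.64)(4.80×10^5)(-0.7067)/(7.80×10^-4) = -3.757×10^9 V/(m·s).
I_d = ε₀ A dE/dt = (8.85×10^-12)(4.976×10^-3)(-3.757×10^9) = -1.65×10^-4 A.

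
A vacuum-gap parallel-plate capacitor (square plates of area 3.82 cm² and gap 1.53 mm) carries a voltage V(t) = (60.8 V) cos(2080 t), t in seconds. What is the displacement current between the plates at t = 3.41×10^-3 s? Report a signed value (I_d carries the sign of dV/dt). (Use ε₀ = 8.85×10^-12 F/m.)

-2.02×10^-7 A

C = ε₀A/d = (8.85×10^-12)(3.82×10^-4)/(1.53×10^-3) = 2.210×10^-12 F. dV/dt = V₀ω·−sin(ωt); at ωt = 7.0928 rad this factor is -0.7240.
I_d = C dV/dt = (2.210×10^-12)(60.8)(2080)(-0.7240) = -2.02×10^-7 A.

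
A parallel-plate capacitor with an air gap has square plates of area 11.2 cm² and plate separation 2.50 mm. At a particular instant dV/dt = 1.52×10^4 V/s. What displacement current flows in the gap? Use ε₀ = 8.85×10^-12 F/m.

C = ε₀A/d = (8.85×10^-12)(1.12×10^-3)/(2.50×10^-3) = 3.965×10^-12 F.
I_d = C dV/dt = (3.965×10^-12)(1.52×10^4) = 6.03×10^-8 A.

6.03×10^-8 A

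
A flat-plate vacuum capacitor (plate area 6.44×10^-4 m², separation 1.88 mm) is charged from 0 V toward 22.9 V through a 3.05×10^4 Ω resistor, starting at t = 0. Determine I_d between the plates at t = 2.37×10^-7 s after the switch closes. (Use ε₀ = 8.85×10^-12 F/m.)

With C = ε₀A/d = (8.85×10^-12)(6.44×10^-4)/(1.88×10^-3) = 3.032×10^-12 F, the time constant is τ = RC = 9.248×10^-8 s, so t/τ = 2.563 and e^(−t/τ) = 0.07707.
I_d = I_cond = (V₀/R) e^(−t/τ) = (7.508×10^-4)(0.07707) = 5.79×10^-5 A.

5.79×10^-5 A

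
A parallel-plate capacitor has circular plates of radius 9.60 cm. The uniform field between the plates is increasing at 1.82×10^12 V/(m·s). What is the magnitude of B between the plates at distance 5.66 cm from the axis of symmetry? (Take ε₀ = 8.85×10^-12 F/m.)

Total displacement current: I_d = ε₀(πR²)(dE/dt) = (8.85×10^-12)(0.02895)(1.82×10^12) = 0.4663 A.
An Ampèrian loop of radius r encloses a fraction (r/R)² of I_d. Then B·2πr = μ₀ I_d (r/R)², giving B = μ₀ I_d r/(2πR²) = 5.73×10^-7 T.

5.73×10^-7 T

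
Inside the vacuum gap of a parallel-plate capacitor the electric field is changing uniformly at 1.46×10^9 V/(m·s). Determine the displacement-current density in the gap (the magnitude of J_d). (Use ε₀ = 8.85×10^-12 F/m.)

J_d = ε₀ dE/dt = (8.85×10^-12)(1.46×10^9) = 0.0129 A/m².

0.0129 A/m²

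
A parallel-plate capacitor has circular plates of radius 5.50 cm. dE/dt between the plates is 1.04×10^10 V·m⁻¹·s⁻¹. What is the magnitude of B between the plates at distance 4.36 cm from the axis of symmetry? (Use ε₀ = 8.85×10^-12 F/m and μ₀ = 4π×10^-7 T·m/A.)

I_d = ε₀ dΦ_E/dt = ε₀ πR² (dE/dt) = (8.85×10^-12)(9.503×10^-3)(1.04×10^10) = 8.747×10^-4 A through the full plate area.
For r < R the Ampère–Maxwell law gives B(2πr) = μ₀ I_d (r²/R²), so B = μ₀ I_d r/(2πR²) = (4π×10^-7)(8.747×10^-4)(0.0436)/(2π·0.0550²) = 2.52×10^-9 T.

2.52×10^-9 T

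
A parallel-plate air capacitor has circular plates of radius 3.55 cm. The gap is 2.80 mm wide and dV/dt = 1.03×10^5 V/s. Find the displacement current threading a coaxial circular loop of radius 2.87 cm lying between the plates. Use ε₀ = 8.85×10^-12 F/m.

8.42×10^-7 A

I_d = C dV/dt with C = ε₀πR²/d = 1.251×10^-11 F, so I_d = (1.251×10^-11)(1.03×10^5) = 1.289×10^-6 A.
The field is uniform, so I_d,enc = I_d (r/R)² = (1.289×10^-6)(2.87/3.55)² = 8.42×10^-7 A.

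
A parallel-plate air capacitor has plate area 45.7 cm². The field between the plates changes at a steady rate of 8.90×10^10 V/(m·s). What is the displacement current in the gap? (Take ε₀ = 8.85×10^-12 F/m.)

I_d = ε₀ A (dE/dt) = (8.85×10^-12)(4.57×10^-3 m²)(8.90×10^10) = 3.60×10^-3 A.

3.60×10^-3 A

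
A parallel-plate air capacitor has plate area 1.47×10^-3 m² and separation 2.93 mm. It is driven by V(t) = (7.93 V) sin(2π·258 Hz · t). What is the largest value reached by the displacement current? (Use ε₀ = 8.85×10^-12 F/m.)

5.71×10^-8 A

C = ε₀A/d = (8.85×10^-12)(1.47×10^-3)/(2.93×10^-3) = 4.440×10^-12 F; ω = 2πf = 1621 rad/s.
I_d = C dV/dt, so |I_d|_max = C V₀ ω = (4.440×10^-12)(7.93)(1621) = 5.71×10^-8 A.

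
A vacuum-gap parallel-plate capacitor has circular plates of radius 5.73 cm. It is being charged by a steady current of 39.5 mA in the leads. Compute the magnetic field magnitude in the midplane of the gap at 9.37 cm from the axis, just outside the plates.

8.43×10^-8 T

No conduction current crosses the gap, so I_d there equals the 0.0395 A in the leads.
Outside the plates the loop encloses all of I_d, so B·2πr = μ₀ I_d and B = 8.43×10^-8 T.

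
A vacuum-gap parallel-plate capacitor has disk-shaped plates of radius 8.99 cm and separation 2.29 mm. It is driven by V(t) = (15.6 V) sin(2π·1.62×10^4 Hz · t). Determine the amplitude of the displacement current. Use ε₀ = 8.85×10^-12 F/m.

C = ε₀A/d = (8.85×10^-12)(0.02539)/(2.29×10^-3) = 9.812×10^-11 F; ω = 2πf = 1.018×10^5 rad/s.
I_d = C dV/dt, so |I_d|_max = C V₀ ω = (9.812×10^-11)(15.6)(1.018×10^5) = 1.56×10^-4 A.

1.56×10^-4 A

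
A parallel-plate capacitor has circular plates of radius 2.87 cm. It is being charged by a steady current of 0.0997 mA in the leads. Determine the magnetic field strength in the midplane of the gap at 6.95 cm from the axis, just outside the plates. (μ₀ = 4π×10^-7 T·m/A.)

2.87×10^-10 T

By continuity the displacement current in the gap matches the conduction current: I_d = 9.97×10^-5 A.
For r ≥ R the full I_d is enclosed: B = μ₀ I_d/(2πr) = (4π×10^-7)(9.97×10^-5)/(2π·0.0695) = 2.87×10^-10 T.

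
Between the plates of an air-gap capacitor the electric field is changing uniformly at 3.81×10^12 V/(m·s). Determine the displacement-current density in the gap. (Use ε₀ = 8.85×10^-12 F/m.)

33.7 A/m²

J_d = ε₀ ∂E/∂t, so J_d = 33.7 A/m².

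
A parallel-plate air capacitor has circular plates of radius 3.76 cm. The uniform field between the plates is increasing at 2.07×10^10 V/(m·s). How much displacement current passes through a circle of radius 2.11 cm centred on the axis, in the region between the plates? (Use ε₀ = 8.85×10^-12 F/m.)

2.56×10^-4 A

I_d = ε₀ dΦ_E/dt = ε₀ πR² (dE/dt) = (8.85×10^-12)(4.441×10^-3)(2.07×10^10) = 8.136×10^-4 A through the full plate area.
The field is uniform, so I_d,enc = I_d (r/R)² = (8.136×10^-4)(2.11/3.76)² = 2.56×10^-4 A.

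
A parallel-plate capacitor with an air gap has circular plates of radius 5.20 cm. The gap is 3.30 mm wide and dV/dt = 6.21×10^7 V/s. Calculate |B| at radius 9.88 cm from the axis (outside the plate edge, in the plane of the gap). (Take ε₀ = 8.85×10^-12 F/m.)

2.86×10^-9 T

With E = V/d, dE/dt = 1.882×10^10 V/(m·s) and πR² = 8.495×10^-3 m², giving I_d = ε₀ πR² dE/dt = 1.415×10^-3 A.
With r > R the enclosed displacement current is the full I_d; B = μ₀ I_d / (2πr) = 2.86×10^-9 T.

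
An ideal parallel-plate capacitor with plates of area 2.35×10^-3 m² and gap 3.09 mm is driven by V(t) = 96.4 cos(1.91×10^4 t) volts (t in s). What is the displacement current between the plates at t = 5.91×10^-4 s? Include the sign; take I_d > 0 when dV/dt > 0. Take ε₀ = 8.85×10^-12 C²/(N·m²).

dE/dt = (V₀ω/d)·−sin(ωt) with ωt = 11.2881 rad: (96.4)(1.91×10^4)(0.9575)/(3.09×10^-3) = 5.705×10^8 V/(m·s).
I_d = ε₀ A dE/dt = (8.85×10^-12)(2.35×10^-3)(5.705×10^8) = 1.19×10^-5 A.

1.19×10^-5 A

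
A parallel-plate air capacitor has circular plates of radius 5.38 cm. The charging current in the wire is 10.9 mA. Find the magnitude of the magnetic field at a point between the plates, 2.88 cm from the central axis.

No conduction current crosses the gap, so I_d there equals the 0.0109 A in the leads.
∮B·dl = μ₀ I_d,enc with I_d,enc = I_d r²/R² = 3.124×10^-3 A; so B = μ₀ I_d,enc/(2πr) = 2.17×10^-8 T.

2.17×10^-8 T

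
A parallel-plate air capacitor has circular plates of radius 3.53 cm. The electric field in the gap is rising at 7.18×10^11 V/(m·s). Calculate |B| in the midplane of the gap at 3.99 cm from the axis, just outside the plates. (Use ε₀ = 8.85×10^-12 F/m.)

1.25×10^-7 T

Total displacement current: I_d = ε₀(πR²)(dE/dt) = (8.85×10^-12)(3.915×10^-3)(7.18×10^11) = 0.02488 A.
For r ≥ R the full I_d is enclosed: B = μ₀ I_d/(2πr) = (4π×10^-7)(0.02488)/(2π·0.0399) = 1.25×10^-7 T.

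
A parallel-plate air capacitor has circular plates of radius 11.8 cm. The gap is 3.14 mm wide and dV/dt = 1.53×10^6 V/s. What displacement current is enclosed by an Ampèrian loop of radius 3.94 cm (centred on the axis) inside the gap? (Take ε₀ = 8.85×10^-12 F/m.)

I_d = C dV/dt with C = ε₀πR²/d = 1.233×10^-10 F, so I_d = (1.233×10^-10)(1.53×10^6) = 1.886×10^-4 A.
Through an area πr² the displacement current is I_d·(πr²/πR²) = I_d (r/R)² = 2.10×10^-5 A.

2.10×10^-5 A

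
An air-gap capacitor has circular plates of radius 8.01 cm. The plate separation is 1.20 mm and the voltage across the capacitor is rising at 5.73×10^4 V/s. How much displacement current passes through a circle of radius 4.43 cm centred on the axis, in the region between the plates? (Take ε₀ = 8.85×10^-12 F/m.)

With E = V/d, dE/dt = 4.775×10^7 V/(m·s) and πR² = 0.02016 m², giving I_d = ε₀ πR² dE/dt = 8.519×10^-6 A.
Since J_d is uniform, the enclosed fraction is (r/R)² = 0.3059, giving I_d,enc = 2.61×10^-6 A.

2.61×10^-6 A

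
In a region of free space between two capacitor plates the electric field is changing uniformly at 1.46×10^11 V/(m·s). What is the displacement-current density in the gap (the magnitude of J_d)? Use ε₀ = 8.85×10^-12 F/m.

1.29 A/m²

The displacement-current density is ε₀ ∂E/∂t = (8.85×10^-12)(1.46×10^11) = 1.29 A/m².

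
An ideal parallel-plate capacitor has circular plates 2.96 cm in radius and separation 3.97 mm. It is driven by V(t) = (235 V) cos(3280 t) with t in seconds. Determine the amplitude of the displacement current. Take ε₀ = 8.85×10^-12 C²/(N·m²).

4.73×10^-6 A

C = ε₀A/d = (8.85×10^-12)(2.753×10^-3)/(3.97×10^-3) = 6.137×10^-12 F; ω = 3280 rad/s.
I_d = C dV/dt, so |I_d|_max = C V₀ ω = (6.137×10^-12)(235)(3280) = 4.73×10^-6 A.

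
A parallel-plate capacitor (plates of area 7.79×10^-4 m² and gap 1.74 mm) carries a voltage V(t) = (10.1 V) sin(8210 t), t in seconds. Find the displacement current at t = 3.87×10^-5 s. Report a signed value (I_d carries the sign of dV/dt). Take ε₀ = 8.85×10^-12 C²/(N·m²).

3.12×10^-7 A

dE/dt = (V₀ω/d)·cos(ωt) with ωt = 0.317727 rad: (10.1)(8210)(0.9499)/(1.74×10^-3) = 4.527×10^7 V/(m·s).
I_d = ε₀ A dE/dt = (8.85×10^-12)(7.79×10^-4)(4.527×10^7) = 3.12×10^-7 A.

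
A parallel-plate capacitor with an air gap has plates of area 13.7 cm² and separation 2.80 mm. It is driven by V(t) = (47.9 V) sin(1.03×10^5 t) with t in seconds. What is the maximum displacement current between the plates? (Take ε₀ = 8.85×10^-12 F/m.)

C = ε₀A/d = (8.85×10^-12)(1.37×10^-3)/(2.80×10^-3) = 4.330×10^-12 F; ω = 1.03×10^5 rad/s.
I_d = C dV/dt, so |I_d|_max = C V₀ ω = (4.330×10^-12)(47.9)(1.03×10^5) = 2.14×10^-5 A.

2.14×10^-5 A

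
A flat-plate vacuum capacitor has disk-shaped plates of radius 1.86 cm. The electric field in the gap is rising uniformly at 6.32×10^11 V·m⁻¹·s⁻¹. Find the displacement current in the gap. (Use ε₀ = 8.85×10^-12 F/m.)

The displacement current is ε₀ times dΦ_E/dt = ε₀ A dE/dt = (8.85×10^-12)(1.087×10^-3)(6.32×10^11) = 6.08×10^-3 A.

6.08×10^-3 A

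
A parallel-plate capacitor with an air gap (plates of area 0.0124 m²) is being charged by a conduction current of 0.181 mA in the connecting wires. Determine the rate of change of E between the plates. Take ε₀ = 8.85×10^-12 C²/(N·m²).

The displacement current between the plates equals the conduction current, I_d = 0.181 mA.
Since I_d = ε₀ A dE/dt, dE/dt = I_d/(ε₀A) = (1.81×10^-4)/((8.85×10^-12)(0.0124)) = 1.65×10^9 V/(m·s).

1.65×10^9 V/(m·s)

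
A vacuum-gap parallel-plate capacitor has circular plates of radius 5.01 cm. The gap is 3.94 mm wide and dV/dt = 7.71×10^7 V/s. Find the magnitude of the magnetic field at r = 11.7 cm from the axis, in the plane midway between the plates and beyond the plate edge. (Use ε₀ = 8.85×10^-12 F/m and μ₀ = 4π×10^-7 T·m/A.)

I_d = C dV/dt with C = ε₀πR²/d = 1.771×10^-11 F, so I_d = (1.771×10^-11)(7.71×10^7) = 1.365×10^-3 A.
Outside the plates the loop encloses all of I_d, so B·2πr = μ₀ I_d and B = 2.33×10^-9 T.

2.33×10^-9 T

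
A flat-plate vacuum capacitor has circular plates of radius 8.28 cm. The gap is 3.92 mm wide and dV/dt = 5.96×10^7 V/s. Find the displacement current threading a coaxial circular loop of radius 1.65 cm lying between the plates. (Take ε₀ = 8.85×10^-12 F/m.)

With E = V/d, dE/dt = 1.520×10^10 V/(m·s) and πR² = 0.02154 m², giving I_d = ε₀ πR² dE/dt = 2.898×10^-3 A.
Through an area πr² the displacement current is I_d·(πr²/πR²) = I_d (r/R)² = 1.15×10^-4 A.

1.15×10^-4 A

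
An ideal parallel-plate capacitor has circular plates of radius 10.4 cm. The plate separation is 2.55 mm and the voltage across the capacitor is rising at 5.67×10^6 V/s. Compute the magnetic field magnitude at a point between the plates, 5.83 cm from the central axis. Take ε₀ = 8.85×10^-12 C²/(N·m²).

I_d = C dV/dt with C = ε₀πR²/d = 1.179×10^-10 F, so I_d = (1.179×10^-10)(5.67×10^6) = 6.685×10^-4 A.
∮B·dl = μ₀ I_d,enc with I_d,enc = I_d r²/R² = 2.101×10^-4 A; so B = μ₀ I_d,enc/(2πr) = 7.21×10^-10 T.

7.21×10^-10 T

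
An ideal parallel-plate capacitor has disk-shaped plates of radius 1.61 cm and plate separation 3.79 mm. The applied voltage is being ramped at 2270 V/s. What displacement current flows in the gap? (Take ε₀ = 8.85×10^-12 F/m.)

E = V/d so dE/dt = (dV/dt)/d = 5.989×10^5 V/(m·s), and I_d = ε₀ A dE/dt = (8.85×10^-12)(8.143×10^-4)(5.989×10^5) = 4.32×10^-9 A.

4.32×10^-9 A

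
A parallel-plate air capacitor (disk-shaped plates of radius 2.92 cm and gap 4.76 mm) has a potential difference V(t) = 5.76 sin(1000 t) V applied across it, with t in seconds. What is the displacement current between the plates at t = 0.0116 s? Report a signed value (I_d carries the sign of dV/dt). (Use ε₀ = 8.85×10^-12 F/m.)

dE/dt = (V₀ω/d)·cos(ωt) with ωt = 11.6 rad: (5.76)(1000)(0.5683)/(4.76×10^-3) = 6.877×10^5 V/(m·s).
I_d = ε₀ A dE/dt = (8.85×10^-12)(2.679×10^-3)(6.877×10^5) = 1.63×10^-8 A.

1.63×10^-8 A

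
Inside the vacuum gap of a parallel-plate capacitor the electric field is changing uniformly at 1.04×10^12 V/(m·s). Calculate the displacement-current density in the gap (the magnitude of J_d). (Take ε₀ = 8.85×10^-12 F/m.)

J_d = ε₀ dE/dt = (8.85×10^-12)(1.04×10^12) = 9.20 A/m².

9.20 A/m²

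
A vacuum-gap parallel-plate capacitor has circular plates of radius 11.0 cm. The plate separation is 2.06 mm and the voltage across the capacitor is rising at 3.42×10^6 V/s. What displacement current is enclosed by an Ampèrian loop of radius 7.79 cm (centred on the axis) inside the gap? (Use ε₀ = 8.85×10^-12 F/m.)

With E = V/d, dE/dt = 1.660×10^9 V/(m·s) and πR² = 0.03801 m², giving I_d = ε₀ πR² dE/dt = 5.584×10^-4 A.
Since J_d is uniform, the enclosed fraction is (r/R)² = 0.5015, giving I_d,enc = 2.80×10^-4 A.

2.80×10^-4 A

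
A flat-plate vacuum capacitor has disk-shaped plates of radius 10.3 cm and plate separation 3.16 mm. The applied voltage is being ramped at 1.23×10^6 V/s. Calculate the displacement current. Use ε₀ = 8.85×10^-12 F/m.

1.15×10^-4 A

The displacement current equals the charging current C dV/dt. With C = ε₀A/d = (8.85×10^-12)(0.03333)/(3.16×10^-3) = 9.335×10^-11 F, I_d = (9.335×10^-11)(1.23×10^6) = 1.15×10^-4 A.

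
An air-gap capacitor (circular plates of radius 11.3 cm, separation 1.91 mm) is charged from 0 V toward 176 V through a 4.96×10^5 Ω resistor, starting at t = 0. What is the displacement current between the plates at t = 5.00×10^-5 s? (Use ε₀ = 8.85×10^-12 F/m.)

C = ε₀A/d = (8.85×10^-12)(0.04011)/(1.91×10^-3) = 1.859×10^-10 F, so τ = RC = 9.221×10^-5 s.
The conduction current is I(t) = (V₀/R) e^(−t/τ), and the displacement current between the plates equals it.
t/τ = 0.5422; I_d = (176/4.96×10^5) · e^(−0.5422) = (3.548×10^-4)(0.5815) = 2.06×10^-4 A.

2.06×10^-4 A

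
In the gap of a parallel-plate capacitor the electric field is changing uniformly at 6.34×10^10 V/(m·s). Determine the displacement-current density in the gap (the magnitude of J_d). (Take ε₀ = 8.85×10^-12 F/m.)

J_d = ε₀ dE/dt = (8.85×10^-12)(6.34×10^10) = 0.561 A/m².

0.561 A/m²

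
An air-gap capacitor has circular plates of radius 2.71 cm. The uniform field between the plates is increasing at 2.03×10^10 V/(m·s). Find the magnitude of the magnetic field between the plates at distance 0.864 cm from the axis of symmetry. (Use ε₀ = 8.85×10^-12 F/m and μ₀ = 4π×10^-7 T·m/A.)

Total displacement current: I_d = ε₀(πR²)(dE/dt) = (8.85×10^-12)(2.307×10^-3)(2.03×10^10) = 4.145×10^-4 A.
An Ampèrian loop of radius r encloses a fraction (r/R)² of I_d. Then B·2πr = μ₀ I_d (r/R)², giving B = μ₀ I_d r/(2πR²) = 9.75×10^-10 T.

9.75×10^-10 T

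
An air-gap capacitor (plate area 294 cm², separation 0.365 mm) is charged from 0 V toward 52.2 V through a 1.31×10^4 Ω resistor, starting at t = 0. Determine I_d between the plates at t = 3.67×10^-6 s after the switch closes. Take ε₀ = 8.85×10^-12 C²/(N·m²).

With C = ε₀A/d = (8.85×10^-12)(0.0294)/(3.65×10^-4) = 7.128×10^-10 F, the time constant is τ = RC = 9.338×10^-6 s, so t/τ = 0.3930 and e^(−t/τ) = 0.6750.
I_d = I_cond = (V₀/R) e^(−t/τ) = (3.985×10^-3)(0.6750) = 2.69×10^-3 A.

2.69×10^-3 A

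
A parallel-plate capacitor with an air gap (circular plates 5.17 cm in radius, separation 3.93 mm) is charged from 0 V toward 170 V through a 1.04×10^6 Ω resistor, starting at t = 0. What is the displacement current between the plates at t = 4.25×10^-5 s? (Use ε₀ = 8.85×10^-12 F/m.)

1.88×10^-5 A

C = ε₀A/d = (8.85×10^-12)(8.397×10^-3)/(3.93×10^-3) = 1.891×10^-11 F and τ = RC = 1.967×10^-5 s. I_d in the gap equals the RC charging current.
I_d(t) = (V₀/R) e^(−t/τ) = 1.635×10^-4 · e^(−2.161) = 1.88×10^-5 A.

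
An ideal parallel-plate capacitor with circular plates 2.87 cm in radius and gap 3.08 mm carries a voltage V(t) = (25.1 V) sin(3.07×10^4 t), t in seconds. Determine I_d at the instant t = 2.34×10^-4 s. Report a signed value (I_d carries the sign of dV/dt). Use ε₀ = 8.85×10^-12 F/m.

3.56×10^-6 A

dV/dt = (25.1)(3.07×10^4)·cos(7.1838) = 4.786×10^5 V/s.
I_d = C dV/dt with C = ε₀A/d = (8.85×10^-12)(2.588×10^-3)/(3.08×10^-3) = 7.436×10^-12 F, so I_d = (7.436×10^-12)(4.786×10^5) = 3.56×10^-6 A.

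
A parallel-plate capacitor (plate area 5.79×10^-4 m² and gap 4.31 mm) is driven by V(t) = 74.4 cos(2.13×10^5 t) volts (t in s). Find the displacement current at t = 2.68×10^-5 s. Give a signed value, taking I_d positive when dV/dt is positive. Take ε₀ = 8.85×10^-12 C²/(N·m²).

1.02×10^-5 A

dE/dt = (V₀ω/d)·−sin(ωt) with ωt = 5.7084 rad: (74.4)(2.13×10^5)(0.5437)/(4.31×10^-3) = 1.999×10^9 V/(m·s).
I_d = ε₀ A dE/dt = (8.85×10^-12)(5.79×10^-4)(1.999×10^9) = 1.02×10^-5 A.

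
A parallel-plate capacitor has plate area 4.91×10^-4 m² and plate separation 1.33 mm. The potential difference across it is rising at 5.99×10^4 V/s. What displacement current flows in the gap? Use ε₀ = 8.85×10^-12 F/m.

The displacement current equals the charging current C dV/dt. With C = ε₀A/d = (8.85×10^-12)(4.91×10^-4)/(1.33×10^-3) = 3.267×10^-12 F, I_d = (3.267×10^-12)(5.99×10^4) = 1.96×10^-7 A.

1.96×10^-7 A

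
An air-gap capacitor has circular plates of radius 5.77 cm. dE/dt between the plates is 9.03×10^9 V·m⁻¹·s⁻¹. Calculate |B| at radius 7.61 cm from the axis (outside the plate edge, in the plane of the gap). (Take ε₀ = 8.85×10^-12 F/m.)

2.20×10^-9 T

Total displacement current: I_d = ε₀(πR²)(dE/dt) = (8.85×10^-12)(0.01046)(9.03×10^9) = 8.359×10^-4 A.
For r ≥ R the full I_d is enclosed: B = μ₀ I_d/(2πr) = (4π×10^-7)(8.359×10^-4)/(2π·0.0761) = 2.20×10^-9 T.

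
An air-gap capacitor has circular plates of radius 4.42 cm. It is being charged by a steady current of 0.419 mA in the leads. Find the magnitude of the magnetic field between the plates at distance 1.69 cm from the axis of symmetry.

By continuity the displacement current in the gap matches the conduction current: I_d = 4.19×10^-4 A.
∮B·dl = μ₀ I_d,enc with I_d,enc = I_d r²/R² = 6.126×10^-5 A; so B = μ₀ I_d,enc/(2πr) = 7.25×10^-10 T.

7.25×10^-10 T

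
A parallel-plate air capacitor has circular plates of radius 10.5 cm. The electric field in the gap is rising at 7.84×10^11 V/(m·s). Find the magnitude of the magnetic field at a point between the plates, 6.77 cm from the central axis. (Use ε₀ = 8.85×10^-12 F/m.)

2.95×10^-7 T

Through the whole plate area (πR² = 0.03464 m²), I_d = ε₀ πR² dE/dt = 0.2403 A.
An Ampèrian loop of radius r encloses a fraction (r/R)² of I_d. Then B·2πr = μ₀ I_d (r/R)², giving B = μ₀ I_d r/(2πR²) = 2.95×10^-7 T.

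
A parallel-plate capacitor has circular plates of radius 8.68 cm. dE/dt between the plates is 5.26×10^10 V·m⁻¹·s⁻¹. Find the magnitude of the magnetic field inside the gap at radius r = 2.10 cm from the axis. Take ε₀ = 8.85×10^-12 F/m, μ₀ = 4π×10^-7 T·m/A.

6.14×10^-9 T

I_d = ε₀ dΦ_E/dt = ε₀ πR² (dE/dt) = (8.85×10^-12)(0.02367)(5.26×10^10) = 0.01102 A through the full plate area.
For r < R the Ampère–Maxwell law gives B(2πr) = μ₀ I_d (r²/R²), so B = μ₀ I_d r/(2πR²) = (4π×10^-7)(0.01102)(0.0210)/(2π·0.0868²) = 6.14×10^-9 T.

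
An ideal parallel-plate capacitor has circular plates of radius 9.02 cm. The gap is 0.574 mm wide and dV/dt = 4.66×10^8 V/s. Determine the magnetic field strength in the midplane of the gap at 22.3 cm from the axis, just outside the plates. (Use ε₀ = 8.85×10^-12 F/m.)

With E = V/d, dE/dt = 8.118×10^11 V/(m·s) and πR² = 0.02556 m², giving I_d = ε₀ πR² dE/dt = 0.1836 A.
With r > R the enclosed displacement current is the full I_d; B = μ₀ I_d / (2πr) = 1.65×10^-7 T.

1.65×10^-7 T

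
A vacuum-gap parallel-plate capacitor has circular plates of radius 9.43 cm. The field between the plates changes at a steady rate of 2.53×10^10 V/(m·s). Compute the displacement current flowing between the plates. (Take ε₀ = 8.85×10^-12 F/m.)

With a uniform field, Φ_E = EA, so I_d = ε₀ A dE/dt = 6.26×10^-3 A.

6.26×10^-3 A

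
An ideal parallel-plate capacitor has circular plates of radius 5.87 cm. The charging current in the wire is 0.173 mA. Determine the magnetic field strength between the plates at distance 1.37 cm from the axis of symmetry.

1.38×10^-10 T

By continuity the displacement current in the gap matches the conduction current: I_d = 1.73×10^-4 A.
For r < R the Ampère–Maxwell law gives B(2πr) = μ₀ I_d (r²/R²), so B = μ₀ I_d r/(2πR²) = (4π×10^-7)(1.73×10^-4)(0.0137)/(2π·0.0587²) = 1.38×10^-10 T.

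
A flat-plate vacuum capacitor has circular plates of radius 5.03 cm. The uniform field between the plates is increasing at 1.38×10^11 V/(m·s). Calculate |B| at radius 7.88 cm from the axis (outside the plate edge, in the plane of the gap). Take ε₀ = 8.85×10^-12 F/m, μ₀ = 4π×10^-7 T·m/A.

2.46×10^-8 T

Through the whole plate area (πR² = 7.949×10^-3 m²), I_d = ε₀ πR² dE/dt = 9.708×10^-3 A.
For r ≥ R the full I_d is enclosed: B = μ₀ I_d/(2πr) = (4π×10^-7)(9.708×10^-3)/(2π·0.0788) = 2.46×10^-8 T.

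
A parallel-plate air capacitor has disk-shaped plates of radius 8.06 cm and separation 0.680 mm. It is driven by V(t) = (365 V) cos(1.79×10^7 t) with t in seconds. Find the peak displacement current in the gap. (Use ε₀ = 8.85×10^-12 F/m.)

1.74 A

(dE/dt)_max = V₀ω/d = 9.608×10^12 V/(m·s); ω = 1.79×10^7 rad/s.
I_d,max = ε₀ A (dE/dt)_max = (8.85×10^-12)(0.02041)(9.608×10^12) = 1.74 A.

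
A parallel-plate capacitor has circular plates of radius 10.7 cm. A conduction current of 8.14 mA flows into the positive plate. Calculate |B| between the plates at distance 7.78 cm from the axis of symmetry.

1.11×10^-8 T

No conduction current crosses the gap, so I_d there equals the 8.14×10^-3 A in the leads.
For r < R the Ampère–Maxwell law gives B(2πr) = μ₀ I_d (r²/R²), so B = μ₀ I_d r/(2πR²) = (4π×10^-7)(8.14×10^-3)(0.0778)/(2π·0.107²) = 1.11×10^-8 T.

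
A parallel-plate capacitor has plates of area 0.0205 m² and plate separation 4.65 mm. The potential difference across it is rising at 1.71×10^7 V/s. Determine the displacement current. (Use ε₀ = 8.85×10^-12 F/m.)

6.67×10^-4 A

The displacement current equals the charging current C dV/dt. With C = ε₀A/d = (8.85×10^-12)(0.0205)/(4.65×10^-3) = 3.902×10^-11 F, I_d = (3.902×10^-11)(1.71×10^7) = 6.67×10^-4 A.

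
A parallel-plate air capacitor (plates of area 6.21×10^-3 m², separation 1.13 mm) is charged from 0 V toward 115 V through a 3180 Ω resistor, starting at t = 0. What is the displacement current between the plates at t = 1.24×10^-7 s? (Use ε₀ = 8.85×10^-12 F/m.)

C = ε₀A/d = (8.85×10^-12)(6.21×10^-3)/(1.13×10^-3) = 4.864×10^-11 F, so τ = RC = 1.547×10^-7 s.
The conduction current is I(t) = (V₀/R) e^(−t/τ), and the displacement current between the plates equals it.
t/τ = 0.8016; I_d = (115/3180) · e^(−0.8016) = (0.03616)(0.4486) = 0.0162 A.

0.0162 A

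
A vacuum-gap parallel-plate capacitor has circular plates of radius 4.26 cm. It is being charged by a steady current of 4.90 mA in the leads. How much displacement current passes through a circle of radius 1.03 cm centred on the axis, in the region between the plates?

No conduction current crosses the gap, so I_d there equals the 4.90×10^-3 A in the leads.
Through an area πr² the displacement current is I_d·(πr²/πR²) = I_d (r/R)² = 2.86×10^-4 A.

2.86×10^-4 A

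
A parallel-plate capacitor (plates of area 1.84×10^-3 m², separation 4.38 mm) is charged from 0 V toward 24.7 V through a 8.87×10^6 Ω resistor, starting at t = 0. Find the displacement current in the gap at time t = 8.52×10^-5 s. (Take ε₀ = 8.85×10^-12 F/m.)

C = ε₀A/d = (8.85×10^-12)(1.84×10^-3)/(4.38×10^-3) = 3.718×10^-12 F, so τ = RC = 3.298×10^-5 s.
The conduction current is I(t) = (V₀/R) e^(−t/τ), and the displacement current between the plates equals it.
t/τ = 2.583; I_d = (24.7/8.87×10^6) · e^(−2.583) = (2.785×10^-6)(0.07555) = 2.10×10^-7 A.

2.10×10^-7 A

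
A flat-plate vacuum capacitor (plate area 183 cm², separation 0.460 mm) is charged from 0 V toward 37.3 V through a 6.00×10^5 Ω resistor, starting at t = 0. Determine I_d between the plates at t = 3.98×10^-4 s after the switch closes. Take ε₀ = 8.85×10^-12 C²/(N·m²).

9.45×10^-6 A

C = ε₀A/d = (8.85×10^-12)(0.0183)/(4.60×10^-4) = 3.521×10^-10 F and τ = RC = 2.113×10^-4 s. I_d in the gap equals the RC charging current.
I_d(t) = (V₀/R) e^(−t/τ) = 6.217×10^-5 · e^(−1.884) = 9.45×10^-6 A.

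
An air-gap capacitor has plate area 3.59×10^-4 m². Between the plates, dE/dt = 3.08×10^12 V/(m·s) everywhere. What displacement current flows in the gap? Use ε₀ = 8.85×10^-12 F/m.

With a uniform field, Φ_E = EA, so I_d = ε₀ A dE/dt = 9.79×10^-3 A.

9.79×10^-3 A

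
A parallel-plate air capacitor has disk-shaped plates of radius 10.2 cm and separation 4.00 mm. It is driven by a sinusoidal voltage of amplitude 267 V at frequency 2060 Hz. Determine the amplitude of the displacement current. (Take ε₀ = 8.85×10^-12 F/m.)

2.50×10^-4 A

C = ε₀A/d = (8.85×10^-12)(0.03269)/(4.00×10^-3) = 7.233×10^-11 F; ω = 2πf = 1.294×10^4 rad/s.
I_d = C dV/dt, so |I_d|_max = C V₀ ω = (7.233×10^-11)(267)(1.294×10^4) = 2.50×10^-4 A.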